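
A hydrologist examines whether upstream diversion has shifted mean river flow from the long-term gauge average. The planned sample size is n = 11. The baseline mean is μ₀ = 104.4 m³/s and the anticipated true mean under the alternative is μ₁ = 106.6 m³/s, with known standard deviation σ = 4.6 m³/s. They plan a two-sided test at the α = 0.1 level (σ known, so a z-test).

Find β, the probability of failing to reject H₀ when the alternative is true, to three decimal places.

Standardized effect: d = |μ₁ − μ₀| / σ = |106.6 − 104.4| / 4.6 = 0.4783
Noncentrality parameter: δ = d·√n = 0.4783 × √11 = 1.5862
Two-sided α = 0.1 → critical value z_{0.05} = 1.645.
Power = Φ(δ − 1.645) + Φ(−δ − 1.645) = Φ(-0.059) + Φ(-3.231) = 0.4766 + 0.0006 = 0.4772.
Type II error: β = 1 − power = 1 − 0.4772 = 0.5228.

β ≈ 0.523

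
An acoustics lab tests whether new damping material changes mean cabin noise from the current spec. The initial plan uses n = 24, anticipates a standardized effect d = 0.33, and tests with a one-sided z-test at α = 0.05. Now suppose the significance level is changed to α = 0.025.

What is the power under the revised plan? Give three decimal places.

Power ≈ 0.366

δ = d·√n = 0.33 × √24 = 1.6167 (unchanged). New critical value: z_{0.025} = 1.960.
Revised power = P(Z > 1.960 − δ) = Φ(-0.343) = 0.3657.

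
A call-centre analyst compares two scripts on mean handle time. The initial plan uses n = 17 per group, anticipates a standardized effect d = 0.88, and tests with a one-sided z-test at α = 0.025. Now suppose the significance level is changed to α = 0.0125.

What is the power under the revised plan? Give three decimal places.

Power ≈ 0.627

δ = d·√(n/2) = 0.88 × √(17/2) = 2.5656 (unchanged). New critical value: z_{0.0125} = 2.241.
Revised power = Φ(δ − 2.241) = Φ(0.324) = 0.6271.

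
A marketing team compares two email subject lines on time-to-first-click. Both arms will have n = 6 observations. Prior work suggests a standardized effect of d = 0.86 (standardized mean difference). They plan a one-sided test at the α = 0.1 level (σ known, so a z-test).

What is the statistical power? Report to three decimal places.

Power ≈ 0.582

Noncentrality parameter: δ = d·√(n/2) = 0.86 × √(6/2) = 1.4896
One-sided α = 0.1 → critical value z_{0.1} = 1.282.
Power = P(Z > 1.282 − δ) = Φ(0.208) = 0.5824.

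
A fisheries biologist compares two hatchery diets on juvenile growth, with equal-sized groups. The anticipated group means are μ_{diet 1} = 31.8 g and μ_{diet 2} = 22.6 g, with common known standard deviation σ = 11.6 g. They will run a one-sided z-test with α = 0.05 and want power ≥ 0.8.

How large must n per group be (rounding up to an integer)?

n = 20 per group

Standardized effect: d = |μ_{diet 1} − μ_{diet 2}| / σ = |31.8 − 22.6| / 11.6 = 0.7931
For power 0.8 need Φ(δ − z_{0.05}) = 0.8, so δ = z_{0.05} + z_{0.20} = 1.645 + 0.842 = 2.486.
δ = d·√(n/2) ⇒ n = 2(δ/d)² = 2 × (2.486 / 0.7931)² = 19.66.
Round up to the next whole unit.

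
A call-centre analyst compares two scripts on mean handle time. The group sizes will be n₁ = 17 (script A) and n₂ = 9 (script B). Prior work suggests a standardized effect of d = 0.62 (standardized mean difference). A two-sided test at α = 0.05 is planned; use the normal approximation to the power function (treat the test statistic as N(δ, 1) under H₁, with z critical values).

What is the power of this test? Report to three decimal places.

Noncentrality parameter: δ = d / √(1/n₁ + 1/n₂) = 0.62 / √(1/17 + 1/9) = 1.5040
Critical value for a two-sided test at α = 0.05: z_{α/2} = 1.960.
Power = Φ(δ − 1.960) + Φ(−δ − 1.960) = Φ(-0.456) + Φ(-3.464) = 0.3242 + 0.0003 = 0.3245.

Power ≈ 0.324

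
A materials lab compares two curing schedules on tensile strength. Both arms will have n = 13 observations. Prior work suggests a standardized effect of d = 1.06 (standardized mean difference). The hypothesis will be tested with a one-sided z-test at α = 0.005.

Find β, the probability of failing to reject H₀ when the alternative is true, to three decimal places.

Noncentrality parameter: δ = d·√(n/2) = 1.06 × √(13/2) = 2.7025
One-sided α = 0.005 → critical value z_{0.005} = 2.576.
Power = Φ(δ − 2.576) = Φ(0.127) = 0.5504.
Type II error: β = 1 − power = 1 − 0.5504 = 0.4496.

β ≈ 0.450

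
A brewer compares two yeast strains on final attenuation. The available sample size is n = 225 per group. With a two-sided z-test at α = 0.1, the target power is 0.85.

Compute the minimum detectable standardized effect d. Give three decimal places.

d ≈ 0.253

Need Φ(δ − 1.645) = 0.85, so δ = 1.645 + 1.036 = 2.681.
(Lower-tail contribution to power is negligible for δ > 0.)
δ = d·√(n/2) ⇒ d = δ/√(n/2) = 2.681/√(225/2) = 0.2528.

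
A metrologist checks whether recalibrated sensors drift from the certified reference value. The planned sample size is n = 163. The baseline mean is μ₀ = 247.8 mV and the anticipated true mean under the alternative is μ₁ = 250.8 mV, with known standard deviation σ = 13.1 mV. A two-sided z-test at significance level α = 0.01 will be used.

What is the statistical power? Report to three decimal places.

Power ≈ 0.636

Standardized effect: d = |μ₁ − μ₀| / σ = |250.8 − 247.8| / 13.1 = 0.2290
Noncentrality parameter: δ = d·√n = 0.2290 × √163 = 2.9238
Critical value for a two-sided test at α = 0.01: z_{α/2} = 2.576.
Power = Φ(δ − 2.576) + Φ(−δ − 2.576) = Φ(0.348) + Φ(-5.500) = 0.6361 + 0.0000 = 0.6361.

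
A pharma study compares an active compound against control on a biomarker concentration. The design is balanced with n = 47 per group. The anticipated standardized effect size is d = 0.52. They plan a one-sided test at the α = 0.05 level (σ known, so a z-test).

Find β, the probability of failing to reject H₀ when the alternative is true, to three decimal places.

β ≈ 0.191

Noncentrality parameter: δ = d·√(n/2) = 0.52 × √(47/2) = 2.5208
One-sided α = 0.05 → critical value z_{0.05} = 1.645.
Power = P(Z > 1.645 − δ) = Φ(0.876) = 0.8095.
Type II error: β = 1 − power = 1 − 0.8095 = 0.1905.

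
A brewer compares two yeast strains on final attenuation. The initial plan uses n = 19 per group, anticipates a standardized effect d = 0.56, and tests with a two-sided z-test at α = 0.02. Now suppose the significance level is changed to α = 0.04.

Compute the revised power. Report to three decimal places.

δ = d·√(n/2) = 0.56 × √(19/2) = 1.7260 (unchanged). New critical value: z_{0.02} = 2.054.
Revised power = Φ(δ − 2.054) + Φ(−δ − 2.054) = Φ(-0.328) + Φ(-3.780) = 0.3716 + 0.0001 = 0.3716.

Power ≈ 0.372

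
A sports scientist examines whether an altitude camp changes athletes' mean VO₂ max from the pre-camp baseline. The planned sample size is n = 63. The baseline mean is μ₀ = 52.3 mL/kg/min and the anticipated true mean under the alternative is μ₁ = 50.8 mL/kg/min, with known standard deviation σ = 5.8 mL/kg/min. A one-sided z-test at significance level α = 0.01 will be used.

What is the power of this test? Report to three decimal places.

Power ≈ 0.392

Standardized effect: d = |μ₁ − μ₀| / σ = |50.8 − 52.3| / 5.8 = 0.2586
Noncentrality parameter: δ = d·√n = 0.2586 × √63 = 2.0527
Critical value for a one-sided test at α = 0.01: z_α = 2.326.
Power = Φ(δ − 2.326) = Φ(-0.274) = 0.3922.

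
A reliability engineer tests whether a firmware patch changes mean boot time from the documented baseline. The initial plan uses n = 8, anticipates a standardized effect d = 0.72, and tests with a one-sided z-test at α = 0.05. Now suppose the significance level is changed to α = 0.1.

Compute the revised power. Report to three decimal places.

δ = d·√n = 0.72 × √8 = 2.0365 (unchanged). New critical value: z_{0.1} = 1.282.
Revised power = Φ(δ − 1.282) = Φ(0.755) = 0.7749.

Power ≈ 0.775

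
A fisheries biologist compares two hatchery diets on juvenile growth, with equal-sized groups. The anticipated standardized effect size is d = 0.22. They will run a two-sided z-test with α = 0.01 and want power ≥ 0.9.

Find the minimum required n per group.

For power 0.9 need Φ(δ − z_{0.005}) = 0.9, so δ = z_{0.005} + z_{0.10} = 2.576 + 1.282 = 3.857.
(For δ > 0 the lower-tail rejection region contributes negligibly to power, so the one-term inversion is standard.)
δ = d·√(n/2) ⇒ n = 2(δ/d)² = 2 × (3.857 / 0.22)² = 614.85.
Round up to the next whole unit.

n = 615 per group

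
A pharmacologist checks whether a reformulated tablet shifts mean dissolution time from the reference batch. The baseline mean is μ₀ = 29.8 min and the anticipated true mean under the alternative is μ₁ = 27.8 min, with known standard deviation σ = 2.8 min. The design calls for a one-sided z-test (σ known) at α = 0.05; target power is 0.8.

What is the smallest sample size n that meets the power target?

n = 13

Standardized effect: d = |μ₁ − μ₀| / σ = |27.8 − 29.8| / 2.8 = 0.7143
Set Φ(δ − 1.645) = 0.8; then δ − 1.645 = Φ⁻¹(0.8) = 0.842, giving δ = 2.486.
δ = d·√n ⇒ n = (δ/d)² = (2.486 / 0.7143)² = 12.12.
Round up to the next whole unit.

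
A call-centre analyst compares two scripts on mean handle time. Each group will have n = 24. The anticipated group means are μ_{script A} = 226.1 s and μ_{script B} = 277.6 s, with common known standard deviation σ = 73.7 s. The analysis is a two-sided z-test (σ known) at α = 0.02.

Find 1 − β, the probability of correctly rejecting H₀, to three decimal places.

Power ≈ 0.538

Standardized effect: d = |μ_{script A} − μ_{script B}| / σ = |226.1 − 277.6| / 73.7 = 0.6988
Noncentrality parameter: δ = d·√(n/2) = 0.6988 × √(24/2) = 2.4206
Critical value for a two-sided test at α = 0.02: z_{α/2} = 2.326.
Power = Φ(δ − 2.326) + Φ(−δ − 2.326) = Φ(0.094) + Φ(-4.747) = 0.5376 + 0.0000 = 0.5376.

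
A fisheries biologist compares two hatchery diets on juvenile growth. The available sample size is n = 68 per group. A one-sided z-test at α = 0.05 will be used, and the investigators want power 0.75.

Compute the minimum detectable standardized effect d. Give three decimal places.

Required noncentrality: δ = z_{0.05} + z_{0.25} = 1.645 + 0.674 = 2.319.
δ = d·√(n/2) ⇒ d = δ/√(n/2) = 2.319/√(68/2) = 0.3978.

d ≈ 0.398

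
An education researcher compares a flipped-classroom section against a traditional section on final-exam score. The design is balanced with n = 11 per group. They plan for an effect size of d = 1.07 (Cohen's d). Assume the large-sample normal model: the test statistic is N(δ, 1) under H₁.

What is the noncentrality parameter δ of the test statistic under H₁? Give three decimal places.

The noncentrality parameter scales effect size by the design's sample-size factor: δ = d·√(n/2) = 1.07 × √(11/2) = 2.5094

δ ≈ 2.509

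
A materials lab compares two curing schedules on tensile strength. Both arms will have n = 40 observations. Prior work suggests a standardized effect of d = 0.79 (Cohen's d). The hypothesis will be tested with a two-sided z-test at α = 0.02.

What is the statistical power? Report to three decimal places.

Power ≈ 0.886

Noncentrality parameter: δ = d·√(n/2) = 0.79 × √(40/2) = 3.5330
Two-sided α = 0.02 → critical value z_{0.01} = 2.326.
Power = Φ(δ − 2.326) + Φ(−δ − 2.326) = Φ(1.207) + Φ(-5.859) = 0.8862 + 0.0000 = 0.8862.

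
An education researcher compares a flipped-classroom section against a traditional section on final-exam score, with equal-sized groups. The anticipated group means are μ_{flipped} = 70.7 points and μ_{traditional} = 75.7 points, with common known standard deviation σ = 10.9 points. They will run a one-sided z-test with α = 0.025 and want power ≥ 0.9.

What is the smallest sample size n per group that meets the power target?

Standardized effect: d = |μ_{flipped} − μ_{traditional}| / σ = |70.7 − 75.7| / 10.9 = 0.4587
Set Φ(δ − 1.960) = 0.9; then δ − 1.960 = Φ⁻¹(0.9) = 1.282, giving δ = 3.242.
δ = d·√(n/2) ⇒ n = 2(δ/d)² = 2 × (3.242 / 0.4587)² = 99.87.
Rounding up, n = 100 per group.

n = 100 per group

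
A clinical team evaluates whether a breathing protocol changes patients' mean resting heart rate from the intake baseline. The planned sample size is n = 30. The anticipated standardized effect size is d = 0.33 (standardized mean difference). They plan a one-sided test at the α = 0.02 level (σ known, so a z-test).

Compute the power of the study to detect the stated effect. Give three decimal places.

Power ≈ 0.403

Noncentrality parameter: δ = d·√n = 0.33 × √30 = 1.8075
One-sided α = 0.02 → critical value z_{0.02} = 2.054.
Power = Φ(δ − 2.054) = Φ(-0.246) = 0.4027.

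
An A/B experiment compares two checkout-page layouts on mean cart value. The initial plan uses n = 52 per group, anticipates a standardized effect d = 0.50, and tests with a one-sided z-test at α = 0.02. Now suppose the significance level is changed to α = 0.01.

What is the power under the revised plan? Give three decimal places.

Power ≈ 0.588

δ = d·√(n/2) = 0.50 × √(52/2) = 2.5495 (unchanged). New critical value: z_{0.01} = 2.326.
Revised power = P(Z > 2.326 − δ) = Φ(0.223) = 0.5883.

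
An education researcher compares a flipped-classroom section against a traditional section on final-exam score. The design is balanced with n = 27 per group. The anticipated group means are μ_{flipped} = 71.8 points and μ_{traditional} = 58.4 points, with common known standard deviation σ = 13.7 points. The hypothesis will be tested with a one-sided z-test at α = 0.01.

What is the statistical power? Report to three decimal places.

Standardized effect: d = |μ_{flipped} − μ_{traditional}| / σ = |71.8 − 58.4| / 13.7 = 0.9781
Noncentrality parameter: δ = d·√(n/2) = 0.9781 × √(27/2) = 3.5938
One-sided α = 0.01 → critical value z_{0.01} = 2.326.
Power = Φ(δ − 2.326) = Φ(1.267) = 0.8975.

Power ≈ 0.897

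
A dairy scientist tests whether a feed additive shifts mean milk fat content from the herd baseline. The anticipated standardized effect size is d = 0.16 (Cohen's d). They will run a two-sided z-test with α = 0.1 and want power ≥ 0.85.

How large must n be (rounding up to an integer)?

For power 0.85 need Φ(δ − z_{0.05}) = 0.85, so δ = z_{0.05} + z_{0.15} = 1.645 + 1.036 = 2.681.
(For δ > 0 the lower-tail rejection region contributes negligibly to power, so the one-term inversion is standard.)
δ = d·√n ⇒ n = (δ/d)² = (2.681 / 0.16)² = 280.83.
Round up to the next whole unit.

n = 281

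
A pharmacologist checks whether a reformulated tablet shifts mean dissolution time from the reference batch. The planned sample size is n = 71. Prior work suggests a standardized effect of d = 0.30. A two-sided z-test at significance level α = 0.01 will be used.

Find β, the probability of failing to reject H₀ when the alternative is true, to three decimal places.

β ≈ 0.519

Noncentrality parameter: δ = d·√n = 0.30 × √71 = 2.5278
Two-sided α = 0.01 → critical value z_{0.005} = 2.576.
Power = Φ(δ − 2.576) + Φ(−δ − 2.576) = Φ(-0.048) + Φ(-5.104) = 0.4809 + 0.0000 = 0.4809.
Type II error: β = 1 − power = 1 − 0.4809 = 0.5191.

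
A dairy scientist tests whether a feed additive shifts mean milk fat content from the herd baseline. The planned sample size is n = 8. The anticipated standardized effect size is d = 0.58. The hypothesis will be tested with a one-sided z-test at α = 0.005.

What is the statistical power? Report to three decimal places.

Noncentrality parameter: δ = d·√n = 0.58 × √8 = 1.6405
One-sided α = 0.005 → critical value z_{0.005} = 2.576.
Power = Φ(δ − 2.576) = Φ(-0.935) = 0.1748.

Power ≈ 0.175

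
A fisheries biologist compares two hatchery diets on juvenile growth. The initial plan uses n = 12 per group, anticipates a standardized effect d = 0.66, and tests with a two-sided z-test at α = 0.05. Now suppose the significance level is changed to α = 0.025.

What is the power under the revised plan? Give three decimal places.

δ = d·√(n/2) = 0.66 × √(12/2) = 1.6167 (unchanged). New critical value: z_{0.0125} = 2.241.
Revised power = Φ(δ − 2.241) + Φ(−δ − 2.241) = Φ(-0.625) + Φ(-3.858) = 0.2661 + 0.0001 = 0.2661.

Power ≈ 0.266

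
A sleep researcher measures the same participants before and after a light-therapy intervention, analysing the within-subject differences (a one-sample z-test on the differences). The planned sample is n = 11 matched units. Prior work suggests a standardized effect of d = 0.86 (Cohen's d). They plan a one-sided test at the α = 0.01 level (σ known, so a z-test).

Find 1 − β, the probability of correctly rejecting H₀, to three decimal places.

Power ≈ 0.701

Noncentrality parameter: δ = d·√n = 0.86 × √11 = 2.8523
One-sided α = 0.01 → critical value z_{0.01} = 2.326.
Power = Φ(δ − 2.326) = Φ(0.526) = 0.7005.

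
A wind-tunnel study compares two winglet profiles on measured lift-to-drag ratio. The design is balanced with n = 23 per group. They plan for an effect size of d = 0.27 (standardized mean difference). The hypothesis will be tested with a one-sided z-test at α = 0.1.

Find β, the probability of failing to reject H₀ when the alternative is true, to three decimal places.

Noncentrality parameter: δ = d·√(n/2) = 0.27 × √(23/2) = 0.9156
Critical value for a one-sided test at α = 0.1: z_α = 1.282.
Power = P(Z > 1.282 − δ) = Φ(-0.366) = 0.3572.
Type II error: β = 1 − power = 1 − 0.3572 = 0.6428.

β ≈ 0.643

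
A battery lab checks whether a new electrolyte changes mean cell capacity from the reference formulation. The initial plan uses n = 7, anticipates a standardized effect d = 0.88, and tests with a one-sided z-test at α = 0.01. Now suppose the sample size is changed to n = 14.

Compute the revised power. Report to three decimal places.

With n = 14: δ = d·√n = 0.88 × √14 = 3.2927. Critical value z_{0.01} = 2.326.
Revised power = Φ(δ − 2.326) = Φ(0.966) = 0.8331.

Power ≈ 0.833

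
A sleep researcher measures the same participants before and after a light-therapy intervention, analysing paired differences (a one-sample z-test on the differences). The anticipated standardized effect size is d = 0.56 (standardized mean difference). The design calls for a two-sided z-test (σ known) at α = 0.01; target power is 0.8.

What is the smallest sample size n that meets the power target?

n = 38

Set Φ(δ − 2.576) = 0.8; then δ − 2.576 = Φ⁻¹(0.8) = 0.842, giving δ = 3.417.
(The Φ(−δ − z_{α/2}) term is vanishingly small for δ > 0 and is dropped in the standard sample-size formula.)
δ = d·√n ⇒ n = (δ/d)² = (3.417 / 0.56)² = 37.24.
Round up to the next whole unit.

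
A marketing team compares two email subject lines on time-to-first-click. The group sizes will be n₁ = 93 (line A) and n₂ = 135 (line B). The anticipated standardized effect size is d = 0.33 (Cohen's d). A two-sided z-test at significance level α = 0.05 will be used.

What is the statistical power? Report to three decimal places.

Power ≈ 0.688

Noncentrality parameter: δ = d / √(1/n₁ + 1/n₂) = 0.33 / √(1/93 + 1/135) = 2.4488
Critical value for a two-sided test at α = 0.05: z_{α/2} = 1.960.
Power = Φ(δ − 1.960) + Φ(−δ − 1.960) = Φ(0.489) + Φ(-4.409) = 0.6875 + 0.0000 = 0.6875.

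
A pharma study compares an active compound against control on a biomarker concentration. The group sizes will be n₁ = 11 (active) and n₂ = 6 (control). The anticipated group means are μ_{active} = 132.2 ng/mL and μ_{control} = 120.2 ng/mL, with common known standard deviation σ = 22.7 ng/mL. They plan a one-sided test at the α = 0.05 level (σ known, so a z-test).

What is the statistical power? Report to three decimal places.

Standardized effect: d = |μ_{active} − μ_{control}| / σ = |132.2 − 120.2| / 22.7 = 0.5286
Noncentrality parameter: δ = d / √(1/n₁ + 1/n₂) = 0.5286 / √(1/11 + 1/6) = 1.0416
Critical value for a one-sided test at α = 0.05: z_α = 1.645.
Power = Φ(δ − 1.645) = Φ(-0.603) = 0.2732.

Power ≈ 0.273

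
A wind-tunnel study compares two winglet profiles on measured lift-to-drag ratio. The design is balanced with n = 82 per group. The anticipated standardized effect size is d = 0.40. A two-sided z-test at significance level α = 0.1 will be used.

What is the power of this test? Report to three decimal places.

Power ≈ 0.820

Noncentrality parameter: δ = d·√(n/2) = 0.40 × √(82/2) = 2.5612
Critical value for a two-sided test at α = 0.1: z_{α/2} = 1.645.
Power = Φ(δ − 1.645) + Φ(−δ − 1.645) = Φ(0.916) + Φ(-4.206) = 0.8203 + 0.0000 = 0.8203.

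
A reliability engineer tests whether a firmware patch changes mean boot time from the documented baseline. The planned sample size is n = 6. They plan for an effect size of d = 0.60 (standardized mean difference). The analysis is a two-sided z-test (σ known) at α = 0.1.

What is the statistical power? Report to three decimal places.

Noncentrality parameter: δ = d·√n = 0.60 × √6 = 1.4697
Critical value for a two-sided test at α = 0.1: z_{α/2} = 1.645.
Power = Φ(δ − 1.645) + Φ(−δ − 1.645) = Φ(-0.175) + Φ(-3.115) = 0.4305 + 0.0009 = 0.4314.

Power ≈ 0.431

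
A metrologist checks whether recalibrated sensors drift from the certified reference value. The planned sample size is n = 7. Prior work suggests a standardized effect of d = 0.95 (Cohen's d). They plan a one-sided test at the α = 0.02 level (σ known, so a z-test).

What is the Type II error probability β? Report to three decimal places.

β ≈ 0.323

Noncentrality parameter: δ = d·√n = 0.95 × √7 = 2.5135
One-sided α = 0.02 → critical value z_{0.02} = 2.054.
Power = P(Z > 2.054 − δ) = Φ(0.460) = 0.6771.
Type II error: β = 1 − power = 1 − 0.6771 = 0.3229.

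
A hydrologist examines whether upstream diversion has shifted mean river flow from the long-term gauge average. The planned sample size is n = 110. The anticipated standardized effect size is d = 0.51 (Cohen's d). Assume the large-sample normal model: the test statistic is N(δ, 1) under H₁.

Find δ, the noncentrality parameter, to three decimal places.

δ ≈ 5.349

δ = d·√n = 0.51 × √110 = 5.3489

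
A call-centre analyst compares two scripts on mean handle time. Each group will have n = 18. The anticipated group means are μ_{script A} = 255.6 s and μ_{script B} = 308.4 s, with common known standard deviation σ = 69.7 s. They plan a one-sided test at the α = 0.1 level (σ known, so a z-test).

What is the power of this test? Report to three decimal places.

Power ≈ 0.839

Standardized effect: d = |μ_{script A} − μ_{script B}| / σ = |255.6 − 308.4| / 69.7 = 0.7575
Noncentrality parameter: δ = d·√(n/2) = 0.7575 × √(18/2) = 2.2726
One-sided α = 0.1 → critical value z_{0.1} = 1.282.
Power = Φ(δ − 1.282) = Φ(0.991) = 0.8392.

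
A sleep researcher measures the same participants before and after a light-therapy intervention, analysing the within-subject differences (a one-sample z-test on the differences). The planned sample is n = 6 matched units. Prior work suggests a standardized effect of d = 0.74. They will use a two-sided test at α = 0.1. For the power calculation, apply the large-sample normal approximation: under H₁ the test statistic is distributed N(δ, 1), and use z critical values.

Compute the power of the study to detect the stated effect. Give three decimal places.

Noncentrality parameter: δ = d·√n = 0.74 × √6 = 1.8126
Two-sided α = 0.1 → critical value z_{0.05} = 1.645.
Power = Φ(δ − 1.645) + Φ(−δ − 1.645) = Φ(0.168) + Φ(-3.457) = 0.5666 + 0.0003 = 0.5669.

Power ≈ 0.567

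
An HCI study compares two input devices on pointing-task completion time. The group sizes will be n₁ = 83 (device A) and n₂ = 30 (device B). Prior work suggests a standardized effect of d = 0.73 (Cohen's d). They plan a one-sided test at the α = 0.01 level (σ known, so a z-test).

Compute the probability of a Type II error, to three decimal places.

Noncentrality parameter: λ = d / √(1/n₁ + 1/n₂) = 0.73 / √(1/83 + 1/30) = 3.4268
One-sided α = 0.01 → critical value z_{0.01} = 2.326.
Power = P(Z > 2.326 − λ) = Φ(1.100) = 0.8644.
Type II error: β = 1 − power = 1 − 0.8644 = 0.1356.

β ≈ 0.136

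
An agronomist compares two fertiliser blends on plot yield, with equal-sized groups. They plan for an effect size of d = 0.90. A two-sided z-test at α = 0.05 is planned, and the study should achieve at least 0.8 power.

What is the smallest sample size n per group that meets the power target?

n = 20 per group

Set Φ(δ − 1.960) = 0.8; then δ − 1.960 = Φ⁻¹(0.8) = 0.842, giving δ = 2.802.
(For δ > 0 the lower-tail rejection region contributes negligibly to power, so the one-term inversion is standard.)
δ = d·√(n/2) ⇒ n = 2(δ/d)² = 2 × (2.802 / 0.90)² = 19.38.
Round up to the next whole unit.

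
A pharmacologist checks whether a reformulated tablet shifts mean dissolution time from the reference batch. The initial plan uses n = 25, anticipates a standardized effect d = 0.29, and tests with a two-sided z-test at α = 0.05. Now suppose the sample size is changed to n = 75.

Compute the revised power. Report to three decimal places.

With n = 75: δ = d·√n = 0.29 × √75 = 2.5115. Critical value z_{0.025} = 1.960.
Revised power = Φ(δ − 1.960) + Φ(−δ − 1.960) = Φ(0.552) + Φ(-4.471) = 0.7094 + 0.0000 = 0.7094.

Power ≈ 0.709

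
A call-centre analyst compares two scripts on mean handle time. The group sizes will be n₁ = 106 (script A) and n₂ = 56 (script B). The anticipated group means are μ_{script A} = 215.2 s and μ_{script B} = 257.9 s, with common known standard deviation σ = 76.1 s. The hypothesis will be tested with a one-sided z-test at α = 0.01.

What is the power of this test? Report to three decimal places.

Power ≈ 0.858

Standardized effect: d = |μ_{script A} − μ_{script B}| / σ = |215.2 − 257.9| / 76.1 = 0.5611
Noncentrality parameter: δ = d / √(1/n₁ + 1/n₂) = 0.5611 / √(1/106 + 1/56) = 3.3965
Critical value for a one-sided test at α = 0.01: z_α = 2.326.
Power = Φ(δ − 2.326) = Φ(1.070) = 0.8577.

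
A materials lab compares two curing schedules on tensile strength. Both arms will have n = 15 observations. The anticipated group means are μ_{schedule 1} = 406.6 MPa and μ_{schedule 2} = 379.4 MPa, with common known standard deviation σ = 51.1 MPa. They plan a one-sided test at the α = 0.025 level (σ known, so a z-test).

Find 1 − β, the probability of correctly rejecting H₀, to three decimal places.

Standardized effect: d = |μ_{schedule 1} − μ_{schedule 2}| / σ = |406.6 − 379.4| / 51.1 = 0.5323
Noncentrality parameter: δ = d·√(n/2) = 0.5323 × √(15/2) = 1.4577
One-sided α = 0.025 → critical value z_{0.025} = 1.960.
Power = P(Z > 1.960 − δ) = Φ(-0.502) = 0.3078.

Power ≈ 0.308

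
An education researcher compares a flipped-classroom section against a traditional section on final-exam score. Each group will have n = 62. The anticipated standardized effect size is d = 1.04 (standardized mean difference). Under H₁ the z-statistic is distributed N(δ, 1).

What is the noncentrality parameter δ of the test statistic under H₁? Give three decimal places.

The noncentrality parameter scales effect size by the design's sample-size factor: δ = d·√(n/2) = 1.04 × √(62/2) = 5.7905

δ ≈ 5.790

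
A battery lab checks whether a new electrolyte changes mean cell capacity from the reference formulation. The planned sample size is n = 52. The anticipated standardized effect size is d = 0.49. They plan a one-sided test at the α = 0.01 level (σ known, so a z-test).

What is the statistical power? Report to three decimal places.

Noncentrality parameter: δ = d·√n = 0.49 × √52 = 3.5334
Critical value for a one-sided test at α = 0.01: z_α = 2.326.
Power = Φ(δ − 2.326) = Φ(1.207) = 0.8863.

Power ≈ 0.886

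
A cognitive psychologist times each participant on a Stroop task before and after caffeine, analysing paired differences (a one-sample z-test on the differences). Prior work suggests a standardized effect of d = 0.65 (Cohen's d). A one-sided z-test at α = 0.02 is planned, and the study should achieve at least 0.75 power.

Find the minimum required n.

Set Φ(δ − 2.054) = 0.75; then δ − 2.054 = Φ⁻¹(0.75) = 0.674, giving δ = 2.728.
δ = d·√n ⇒ n = (δ/d)² = (2.728 / 0.65)² = 17.62.
Round up to the next whole unit.

n = 18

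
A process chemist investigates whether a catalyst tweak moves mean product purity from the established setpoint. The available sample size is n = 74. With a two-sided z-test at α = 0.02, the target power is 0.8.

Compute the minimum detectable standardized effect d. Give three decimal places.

Need Φ(δ − 2.326) = 0.8, so δ = 2.326 + 0.842 = 3.168.
(The second rejection-region term Φ(−δ − z_{α/2}) is negligible and dropped.)
δ = d·√n ⇒ d = δ/√n = 3.168/√74 = 0.3683.

d ≈ 0.368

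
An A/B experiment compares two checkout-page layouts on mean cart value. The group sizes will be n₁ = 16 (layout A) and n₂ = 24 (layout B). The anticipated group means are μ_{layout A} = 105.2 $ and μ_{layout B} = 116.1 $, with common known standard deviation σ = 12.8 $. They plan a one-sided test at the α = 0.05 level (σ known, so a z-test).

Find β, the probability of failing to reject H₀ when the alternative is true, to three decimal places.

β ≈ 0.160

Standardized effect: d = |μ_{layout A} − μ_{layout B}| / σ = |105.2 − 116.1| / 12.8 = 0.8516
Noncentrality parameter: δ = d / √(1/n₁ + 1/n₂) = 0.8516 / √(1/16 + 1/24) = 2.6385
One-sided α = 0.05 → critical value z_{0.05} = 1.645.
Power = Φ(δ − 1.645) = Φ(0.994) = 0.8398.
Type II error: β = 1 − power = 1 − 0.8398 = 0.1602.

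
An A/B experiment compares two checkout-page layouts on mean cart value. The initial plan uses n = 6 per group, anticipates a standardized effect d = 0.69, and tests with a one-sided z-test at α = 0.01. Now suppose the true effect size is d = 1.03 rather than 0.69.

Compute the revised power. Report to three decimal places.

Power ≈ 0.294

With d = 1.03: δ = d·√(n/2) = 1.03 × √(6/2) = 1.7840. Critical value z_{0.01} = 2.326.
Revised power = P(Z > 2.326 − δ) = Φ(-0.542) = 0.2938.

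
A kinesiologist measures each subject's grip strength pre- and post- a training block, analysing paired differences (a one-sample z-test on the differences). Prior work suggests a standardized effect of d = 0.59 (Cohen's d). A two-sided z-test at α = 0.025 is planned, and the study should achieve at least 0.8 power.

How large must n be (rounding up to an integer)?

Set Φ(δ − 2.241) = 0.8; then δ − 2.241 = Φ⁻¹(0.8) = 0.842, giving δ = 3.083.
(Ignoring the negligible lower-tail rejection probability gives the usual closed-form inversion.)
δ = d·√n ⇒ n = (δ/d)² = (3.083 / 0.59)² = 27.31.
Rounding up, n = 28.

n = 28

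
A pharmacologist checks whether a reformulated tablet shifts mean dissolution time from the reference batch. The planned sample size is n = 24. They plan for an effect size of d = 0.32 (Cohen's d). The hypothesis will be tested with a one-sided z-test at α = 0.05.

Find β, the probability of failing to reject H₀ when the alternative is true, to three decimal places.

β ≈ 0.531

Noncentrality parameter: δ = d·√n = 0.32 × √24 = 1.5677
One-sided α = 0.05 → critical value z_{0.05} = 1.645.
Power = P(Z > 1.645 − δ) = Φ(-0.077) = 0.4692.
Type II error: β = 1 − power = 1 − 0.4692 = 0.5308.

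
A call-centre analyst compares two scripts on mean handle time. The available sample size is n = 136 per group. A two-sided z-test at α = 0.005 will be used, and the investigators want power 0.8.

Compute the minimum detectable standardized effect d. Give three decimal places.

d ≈ 0.442

Required noncentrality: δ = z_{0.0025} + z_{0.20} = 2.807 + 0.842 = 3.649.
(Lower-tail contribution to power is negligible for δ > 0.)
δ = d·√(n/2) ⇒ d = δ/√(n/2) = 3.649/√(136/2) = 0.4425.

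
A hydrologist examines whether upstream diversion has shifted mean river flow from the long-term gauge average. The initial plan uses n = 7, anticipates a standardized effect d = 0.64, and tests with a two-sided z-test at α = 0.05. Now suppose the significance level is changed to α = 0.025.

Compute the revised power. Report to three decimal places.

δ = d·√n = 0.64 × √7 = 1.6933 (unchanged). New critical value: z_{0.0125} = 2.241.
Revised power = Φ(δ − 2.241) + Φ(−δ − 2.241) = Φ(-0.548) + Φ(-3.935) = 0.2918 + 0.0000 = 0.2918.

Power ≈ 0.292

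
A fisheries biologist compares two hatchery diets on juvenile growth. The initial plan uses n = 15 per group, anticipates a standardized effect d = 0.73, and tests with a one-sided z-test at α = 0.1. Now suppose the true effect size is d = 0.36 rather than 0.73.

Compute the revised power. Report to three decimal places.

With d = 0.36: δ = d·√(n/2) = 0.36 × √(15/2) = 0.9859. Critical value z_{0.1} = 1.282.
Revised power = P(Z > 1.282 − δ) = Φ(-0.296) = 0.3837.

Power ≈ 0.384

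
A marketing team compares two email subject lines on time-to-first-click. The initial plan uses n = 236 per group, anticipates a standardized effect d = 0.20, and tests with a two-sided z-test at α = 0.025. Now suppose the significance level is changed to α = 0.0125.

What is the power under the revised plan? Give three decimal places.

δ = d·√(n/2) = 0.20 × √(236/2) = 2.1726 (unchanged). New critical value: z_{0.0063} = 2.498.
Revised power = Φ(δ − 2.498) + Φ(−δ − 2.498) = Φ(-0.325) + Φ(-4.670) = 0.3725 + 0.0000 = 0.3725.

Power ≈ 0.373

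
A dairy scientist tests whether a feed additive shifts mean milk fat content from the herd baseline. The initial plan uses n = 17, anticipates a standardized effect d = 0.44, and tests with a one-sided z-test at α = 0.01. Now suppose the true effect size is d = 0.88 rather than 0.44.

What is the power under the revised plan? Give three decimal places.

Power ≈ 0.904

With d = 0.88: δ = d·√n = 0.88 × √17 = 3.6283. Critical value z_{0.01} = 2.326.
Revised power = Φ(δ − 2.326) = Φ(1.302) = 0.9035.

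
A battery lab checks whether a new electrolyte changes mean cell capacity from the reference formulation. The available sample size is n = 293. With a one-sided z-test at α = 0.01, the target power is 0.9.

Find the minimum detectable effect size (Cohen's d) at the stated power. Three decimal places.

d ≈ 0.211

Required noncentrality: δ = z_{0.01} + z_{0.10} = 2.326 + 1.282 = 3.608.
δ = d·√n ⇒ d = δ/√n = 3.608/√293 = 0.2108.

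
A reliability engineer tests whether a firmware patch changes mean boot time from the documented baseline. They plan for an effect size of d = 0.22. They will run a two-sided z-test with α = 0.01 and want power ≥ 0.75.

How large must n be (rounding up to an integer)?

n = 219

For power 0.75 need Φ(δ − z_{0.005}) = 0.75, so δ = z_{0.005} + z_{0.25} = 2.576 + 0.674 = 3.250.
(For δ > 0 the lower-tail rejection region contributes negligibly to power, so the one-term inversion is standard.)
δ = d·√n ⇒ n = (δ/d)² = (3.250 / 0.22)² = 218.28.
Rounding up, n = 219.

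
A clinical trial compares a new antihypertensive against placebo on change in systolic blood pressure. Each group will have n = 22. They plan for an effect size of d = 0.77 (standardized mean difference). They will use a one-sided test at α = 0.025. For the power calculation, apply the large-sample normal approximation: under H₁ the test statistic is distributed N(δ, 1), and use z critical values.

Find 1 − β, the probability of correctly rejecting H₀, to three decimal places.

Power ≈ 0.724

Noncentrality parameter: δ = d·√(n/2) = 0.77 × √(22/2) = 2.5538
Critical value for a one-sided test at α = 0.025: z_α = 1.960.
Power = Φ(δ − 1.960) = Φ(0.594) = 0.7237.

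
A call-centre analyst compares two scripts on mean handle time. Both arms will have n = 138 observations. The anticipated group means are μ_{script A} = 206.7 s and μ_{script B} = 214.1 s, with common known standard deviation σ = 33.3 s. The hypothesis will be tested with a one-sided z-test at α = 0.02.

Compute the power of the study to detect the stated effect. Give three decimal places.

Standardized effect: d = |μ_{script A} − μ_{script B}| / σ = |206.7 − 214.1| / 33.3 = 0.2222
Noncentrality parameter: δ = d·√(n/2) = 0.2222 × √(138/2) = 1.8459
Critical value for a one-sided test at α = 0.02: z_α = 2.054.
Power = Φ(δ − 2.054) = Φ(-0.208) = 0.4177.

Power ≈ 0.418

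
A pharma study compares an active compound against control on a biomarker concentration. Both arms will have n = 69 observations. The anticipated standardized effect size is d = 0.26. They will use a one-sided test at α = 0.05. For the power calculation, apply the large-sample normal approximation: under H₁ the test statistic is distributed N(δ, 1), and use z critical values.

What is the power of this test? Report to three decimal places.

Noncentrality parameter: δ = d·√(n/2) = 0.26 × √(69/2) = 1.5272
Critical value for a one-sided test at α = 0.05: z_α = 1.645.
Power = Φ(δ − 1.645) = Φ(-0.118) = 0.4532.

Power ≈ 0.453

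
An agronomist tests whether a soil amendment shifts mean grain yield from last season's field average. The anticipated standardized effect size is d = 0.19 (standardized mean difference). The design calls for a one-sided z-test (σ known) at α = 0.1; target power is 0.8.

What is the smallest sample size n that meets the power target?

n = 125

For power 0.8 need Φ(δ − z_{0.1}) = 0.8, so δ = z_{0.1} + z_{0.20} = 1.282 + 0.842 = 2.123.
δ = d·√n ⇒ n = (δ/d)² = (2.123 / 0.19)² = 124.87.
Round up to the next whole unit.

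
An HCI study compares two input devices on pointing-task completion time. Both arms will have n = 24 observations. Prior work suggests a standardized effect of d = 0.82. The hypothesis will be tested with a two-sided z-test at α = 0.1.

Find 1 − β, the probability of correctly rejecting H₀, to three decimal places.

Noncentrality parameter: δ = d·√(n/2) = 0.82 × √(24/2) = 2.8406
Two-sided α = 0.1 → critical value z_{0.05} = 1.645.
Power = Φ(δ − 1.645) + Φ(−δ − 1.645) = Φ(1.196) + Φ(-4.485) = 0.8841 + 0.0000 = 0.8841.

Power ≈ 0.884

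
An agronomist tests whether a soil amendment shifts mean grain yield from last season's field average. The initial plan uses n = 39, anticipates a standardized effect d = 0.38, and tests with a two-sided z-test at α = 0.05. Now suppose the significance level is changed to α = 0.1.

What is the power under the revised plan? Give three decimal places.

δ = d·√n = 0.38 × √39 = 2.3731 (unchanged). New critical value: z_{0.05} = 1.645.
Revised power = Φ(δ − 1.645) + Φ(−δ − 1.645) = Φ(0.728) + Φ(-4.018) = 0.7668 + 0.0000 = 0.7668.

Power ≈ 0.767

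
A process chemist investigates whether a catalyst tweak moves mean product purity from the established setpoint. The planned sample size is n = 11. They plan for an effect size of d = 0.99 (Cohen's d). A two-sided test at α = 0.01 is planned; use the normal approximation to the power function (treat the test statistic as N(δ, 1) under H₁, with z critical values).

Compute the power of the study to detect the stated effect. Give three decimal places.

Power ≈ 0.760

Noncentrality parameter: δ = d·√n = 0.99 × √11 = 3.2835
Critical value for a two-sided test at α = 0.01: z_{α/2} = 2.576.
Power = Φ(δ − 2.576) + Φ(−δ − 2.576) = Φ(0.708) + Φ(-5.859) = 0.7604 + 0.0000 = 0.7604.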